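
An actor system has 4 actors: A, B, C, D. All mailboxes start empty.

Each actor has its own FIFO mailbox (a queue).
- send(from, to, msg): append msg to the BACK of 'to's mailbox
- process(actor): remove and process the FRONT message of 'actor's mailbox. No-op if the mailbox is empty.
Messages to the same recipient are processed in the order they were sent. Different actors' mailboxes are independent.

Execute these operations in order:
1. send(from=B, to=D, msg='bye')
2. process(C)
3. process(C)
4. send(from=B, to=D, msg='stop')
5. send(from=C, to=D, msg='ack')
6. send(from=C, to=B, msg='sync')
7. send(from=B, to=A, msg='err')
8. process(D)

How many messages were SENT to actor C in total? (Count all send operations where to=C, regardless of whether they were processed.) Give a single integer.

Answer: 0

Derivation:
After 1 (send(from=B, to=D, msg='bye')): A:[] B:[] C:[] D:[bye]
After 2 (process(C)): A:[] B:[] C:[] D:[bye]
After 3 (process(C)): A:[] B:[] C:[] D:[bye]
After 4 (send(from=B, to=D, msg='stop')): A:[] B:[] C:[] D:[bye,stop]
After 5 (send(from=C, to=D, msg='ack')): A:[] B:[] C:[] D:[bye,stop,ack]
After 6 (send(from=C, to=B, msg='sync')): A:[] B:[sync] C:[] D:[bye,stop,ack]
After 7 (send(from=B, to=A, msg='err')): A:[err] B:[sync] C:[] D:[bye,stop,ack]
After 8 (process(D)): A:[err] B:[sync] C:[] D:[stop,ack]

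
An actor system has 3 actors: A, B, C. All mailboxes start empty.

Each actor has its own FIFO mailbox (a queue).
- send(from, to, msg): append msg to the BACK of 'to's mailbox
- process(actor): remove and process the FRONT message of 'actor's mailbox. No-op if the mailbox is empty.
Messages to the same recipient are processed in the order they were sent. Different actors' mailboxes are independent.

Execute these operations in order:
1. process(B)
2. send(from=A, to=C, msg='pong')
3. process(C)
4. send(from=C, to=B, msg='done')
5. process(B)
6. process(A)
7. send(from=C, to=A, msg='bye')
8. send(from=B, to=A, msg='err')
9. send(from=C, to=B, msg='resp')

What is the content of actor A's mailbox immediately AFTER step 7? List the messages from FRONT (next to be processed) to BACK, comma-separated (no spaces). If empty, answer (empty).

After 1 (process(B)): A:[] B:[] C:[]
After 2 (send(from=A, to=C, msg='pong')): A:[] B:[] C:[pong]
After 3 (process(C)): A:[] B:[] C:[]
After 4 (send(from=C, to=B, msg='done')): A:[] B:[done] C:[]
After 5 (process(B)): A:[] B:[] C:[]
After 6 (process(A)): A:[] B:[] C:[]
After 7 (send(from=C, to=A, msg='bye')): A:[bye] B:[] C:[]

bye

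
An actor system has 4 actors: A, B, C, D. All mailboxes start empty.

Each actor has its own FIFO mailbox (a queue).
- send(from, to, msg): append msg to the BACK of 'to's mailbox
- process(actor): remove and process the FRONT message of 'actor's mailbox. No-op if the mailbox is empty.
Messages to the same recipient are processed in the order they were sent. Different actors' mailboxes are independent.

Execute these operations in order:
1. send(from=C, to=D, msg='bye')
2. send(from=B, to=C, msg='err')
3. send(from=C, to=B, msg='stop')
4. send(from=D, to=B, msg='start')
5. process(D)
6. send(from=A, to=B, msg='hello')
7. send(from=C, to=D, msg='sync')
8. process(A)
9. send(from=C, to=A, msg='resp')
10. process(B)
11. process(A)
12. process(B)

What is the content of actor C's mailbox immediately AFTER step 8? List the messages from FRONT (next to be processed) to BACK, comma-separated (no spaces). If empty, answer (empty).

After 1 (send(from=C, to=D, msg='bye')): A:[] B:[] C:[] D:[bye]
After 2 (send(from=B, to=C, msg='err')): A:[] B:[] C:[err] D:[bye]
After 3 (send(from=C, to=B, msg='stop')): A:[] B:[stop] C:[err] D:[bye]
After 4 (send(from=D, to=B, msg='start')): A:[] B:[stop,start] C:[err] D:[bye]
After 5 (process(D)): A:[] B:[stop,start] C:[err] D:[]
After 6 (send(from=A, to=B, msg='hello')): A:[] B:[stop,start,hello] C:[err] D:[]
After 7 (send(from=C, to=D, msg='sync')): A:[] B:[stop,start,hello] C:[err] D:[sync]
After 8 (process(A)): A:[] B:[stop,start,hello] C:[err] D:[sync]

err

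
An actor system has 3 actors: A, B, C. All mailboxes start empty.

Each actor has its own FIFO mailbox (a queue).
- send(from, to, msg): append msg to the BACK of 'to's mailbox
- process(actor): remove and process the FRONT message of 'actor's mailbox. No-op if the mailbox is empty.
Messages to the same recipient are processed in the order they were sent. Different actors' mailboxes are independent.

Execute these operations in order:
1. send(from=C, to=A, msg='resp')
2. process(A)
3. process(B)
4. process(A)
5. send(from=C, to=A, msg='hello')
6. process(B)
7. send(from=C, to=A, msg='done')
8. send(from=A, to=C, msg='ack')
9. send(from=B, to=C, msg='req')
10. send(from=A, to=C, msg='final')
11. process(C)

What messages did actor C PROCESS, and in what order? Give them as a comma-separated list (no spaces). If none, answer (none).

After 1 (send(from=C, to=A, msg='resp')): A:[resp] B:[] C:[]
After 2 (process(A)): A:[] B:[] C:[]
After 3 (process(B)): A:[] B:[] C:[]
After 4 (process(A)): A:[] B:[] C:[]
After 5 (send(from=C, to=A, msg='hello')): A:[hello] B:[] C:[]
After 6 (process(B)): A:[hello] B:[] C:[]
After 7 (send(from=C, to=A, msg='done')): A:[hello,done] B:[] C:[]
After 8 (send(from=A, to=C, msg='ack')): A:[hello,done] B:[] C:[ack]
After 9 (send(from=B, to=C, msg='req')): A:[hello,done] B:[] C:[ack,req]
After 10 (send(from=A, to=C, msg='final')): A:[hello,done] B:[] C:[ack,req,final]
After 11 (process(C)): A:[hello,done] B:[] C:[req,final]

Answer: ack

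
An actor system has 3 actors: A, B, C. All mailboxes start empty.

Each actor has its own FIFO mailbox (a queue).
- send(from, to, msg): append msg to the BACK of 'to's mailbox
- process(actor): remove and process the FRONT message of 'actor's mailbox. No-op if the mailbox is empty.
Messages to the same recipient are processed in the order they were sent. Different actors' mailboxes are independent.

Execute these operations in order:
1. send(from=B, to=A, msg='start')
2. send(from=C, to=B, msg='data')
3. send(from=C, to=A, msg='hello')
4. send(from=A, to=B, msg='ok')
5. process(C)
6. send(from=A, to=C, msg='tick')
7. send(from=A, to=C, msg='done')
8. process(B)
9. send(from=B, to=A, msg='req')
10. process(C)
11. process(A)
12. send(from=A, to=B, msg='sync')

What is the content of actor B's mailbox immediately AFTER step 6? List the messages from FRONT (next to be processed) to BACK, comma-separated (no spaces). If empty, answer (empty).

After 1 (send(from=B, to=A, msg='start')): A:[start] B:[] C:[]
After 2 (send(from=C, to=B, msg='data')): A:[start] B:[data] C:[]
After 3 (send(from=C, to=A, msg='hello')): A:[start,hello] B:[data] C:[]
After 4 (send(from=A, to=B, msg='ok')): A:[start,hello] B:[data,ok] C:[]
After 5 (process(C)): A:[start,hello] B:[data,ok] C:[]
After 6 (send(from=A, to=C, msg='tick')): A:[start,hello] B:[data,ok] C:[tick]

data,ok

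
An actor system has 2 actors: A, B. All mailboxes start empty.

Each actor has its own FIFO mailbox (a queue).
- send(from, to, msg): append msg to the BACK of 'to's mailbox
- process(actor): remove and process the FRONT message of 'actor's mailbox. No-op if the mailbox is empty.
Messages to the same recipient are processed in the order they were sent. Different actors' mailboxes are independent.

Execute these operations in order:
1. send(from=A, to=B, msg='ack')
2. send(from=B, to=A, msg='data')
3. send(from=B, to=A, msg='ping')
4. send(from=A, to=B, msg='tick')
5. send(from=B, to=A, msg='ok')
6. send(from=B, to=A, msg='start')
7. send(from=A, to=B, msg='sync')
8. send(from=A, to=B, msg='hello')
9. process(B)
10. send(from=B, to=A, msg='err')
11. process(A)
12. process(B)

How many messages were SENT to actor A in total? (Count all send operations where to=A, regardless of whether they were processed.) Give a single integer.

After 1 (send(from=A, to=B, msg='ack')): A:[] B:[ack]
After 2 (send(from=B, to=A, msg='data')): A:[data] B:[ack]
After 3 (send(from=B, to=A, msg='ping')): A:[data,ping] B:[ack]
After 4 (send(from=A, to=B, msg='tick')): A:[data,ping] B:[ack,tick]
After 5 (send(from=B, to=A, msg='ok')): A:[data,ping,ok] B:[ack,tick]
After 6 (send(from=B, to=A, msg='start')): A:[data,ping,ok,start] B:[ack,tick]
After 7 (send(from=A, to=B, msg='sync')): A:[data,ping,ok,start] B:[ack,tick,sync]
After 8 (send(from=A, to=B, msg='hello')): A:[data,ping,ok,start] B:[ack,tick,sync,hello]
After 9 (process(B)): A:[data,ping,ok,start] B:[tick,sync,hello]
After 10 (send(from=B, to=A, msg='err')): A:[data,ping,ok,start,err] B:[tick,sync,hello]
After 11 (process(A)): A:[ping,ok,start,err] B:[tick,sync,hello]
After 12 (process(B)): A:[ping,ok,start,err] B:[sync,hello]

Answer: 5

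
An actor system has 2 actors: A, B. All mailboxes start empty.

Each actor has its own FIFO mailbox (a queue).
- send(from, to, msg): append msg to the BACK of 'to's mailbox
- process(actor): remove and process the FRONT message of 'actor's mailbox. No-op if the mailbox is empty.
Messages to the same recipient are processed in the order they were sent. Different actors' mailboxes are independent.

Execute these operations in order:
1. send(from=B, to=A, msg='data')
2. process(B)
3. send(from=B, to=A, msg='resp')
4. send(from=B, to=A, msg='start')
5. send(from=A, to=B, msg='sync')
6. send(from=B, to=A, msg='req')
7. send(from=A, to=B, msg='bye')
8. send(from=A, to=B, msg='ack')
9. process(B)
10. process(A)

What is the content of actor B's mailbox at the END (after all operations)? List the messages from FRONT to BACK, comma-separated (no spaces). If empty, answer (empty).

After 1 (send(from=B, to=A, msg='data')): A:[data] B:[]
After 2 (process(B)): A:[data] B:[]
After 3 (send(from=B, to=A, msg='resp')): A:[data,resp] B:[]
After 4 (send(from=B, to=A, msg='start')): A:[data,resp,start] B:[]
After 5 (send(from=A, to=B, msg='sync')): A:[data,resp,start] B:[sync]
After 6 (send(from=B, to=A, msg='req')): A:[data,resp,start,req] B:[sync]
After 7 (send(from=A, to=B, msg='bye')): A:[data,resp,start,req] B:[sync,bye]
After 8 (send(from=A, to=B, msg='ack')): A:[data,resp,start,req] B:[sync,bye,ack]
After 9 (process(B)): A:[data,resp,start,req] B:[bye,ack]
After 10 (process(A)): A:[resp,start,req] B:[bye,ack]

Answer: bye,ack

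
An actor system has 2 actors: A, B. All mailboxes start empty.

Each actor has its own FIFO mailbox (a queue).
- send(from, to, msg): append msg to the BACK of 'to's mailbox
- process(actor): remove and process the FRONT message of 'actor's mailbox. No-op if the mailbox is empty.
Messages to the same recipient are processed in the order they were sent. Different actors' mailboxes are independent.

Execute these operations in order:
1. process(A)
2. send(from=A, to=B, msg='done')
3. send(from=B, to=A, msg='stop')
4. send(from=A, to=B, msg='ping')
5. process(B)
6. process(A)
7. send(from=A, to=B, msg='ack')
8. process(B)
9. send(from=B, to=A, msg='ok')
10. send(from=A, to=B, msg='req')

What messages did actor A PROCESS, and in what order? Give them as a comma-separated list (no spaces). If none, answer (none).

Answer: stop

Derivation:
After 1 (process(A)): A:[] B:[]
After 2 (send(from=A, to=B, msg='done')): A:[] B:[done]
After 3 (send(from=B, to=A, msg='stop')): A:[stop] B:[done]
After 4 (send(from=A, to=B, msg='ping')): A:[stop] B:[done,ping]
After 5 (process(B)): A:[stop] B:[ping]
After 6 (process(A)): A:[] B:[ping]
After 7 (send(from=A, to=B, msg='ack')): A:[] B:[ping,ack]
After 8 (process(B)): A:[] B:[ack]
After 9 (send(from=B, to=A, msg='ok')): A:[ok] B:[ack]
After 10 (send(from=A, to=B, msg='req')): A:[ok] B:[ack,req]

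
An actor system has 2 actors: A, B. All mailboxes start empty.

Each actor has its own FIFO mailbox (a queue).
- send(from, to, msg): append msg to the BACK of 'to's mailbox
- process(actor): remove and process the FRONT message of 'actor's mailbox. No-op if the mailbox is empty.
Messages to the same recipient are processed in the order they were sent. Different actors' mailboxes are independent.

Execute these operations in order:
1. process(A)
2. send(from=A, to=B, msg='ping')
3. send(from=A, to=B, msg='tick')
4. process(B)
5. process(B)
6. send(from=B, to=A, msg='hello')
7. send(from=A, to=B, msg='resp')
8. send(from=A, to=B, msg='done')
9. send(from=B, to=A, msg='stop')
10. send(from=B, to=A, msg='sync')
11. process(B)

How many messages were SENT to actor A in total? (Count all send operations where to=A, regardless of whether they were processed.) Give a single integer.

After 1 (process(A)): A:[] B:[]
After 2 (send(from=A, to=B, msg='ping')): A:[] B:[ping]
After 3 (send(from=A, to=B, msg='tick')): A:[] B:[ping,tick]
After 4 (process(B)): A:[] B:[tick]
After 5 (process(B)): A:[] B:[]
After 6 (send(from=B, to=A, msg='hello')): A:[hello] B:[]
After 7 (send(from=A, to=B, msg='resp')): A:[hello] B:[resp]
After 8 (send(from=A, to=B, msg='done')): A:[hello] B:[resp,done]
After 9 (send(from=B, to=A, msg='stop')): A:[hello,stop] B:[resp,done]
After 10 (send(from=B, to=A, msg='sync')): A:[hello,stop,sync] B:[resp,done]
After 11 (process(B)): A:[hello,stop,sync] B:[done]

Answer: 3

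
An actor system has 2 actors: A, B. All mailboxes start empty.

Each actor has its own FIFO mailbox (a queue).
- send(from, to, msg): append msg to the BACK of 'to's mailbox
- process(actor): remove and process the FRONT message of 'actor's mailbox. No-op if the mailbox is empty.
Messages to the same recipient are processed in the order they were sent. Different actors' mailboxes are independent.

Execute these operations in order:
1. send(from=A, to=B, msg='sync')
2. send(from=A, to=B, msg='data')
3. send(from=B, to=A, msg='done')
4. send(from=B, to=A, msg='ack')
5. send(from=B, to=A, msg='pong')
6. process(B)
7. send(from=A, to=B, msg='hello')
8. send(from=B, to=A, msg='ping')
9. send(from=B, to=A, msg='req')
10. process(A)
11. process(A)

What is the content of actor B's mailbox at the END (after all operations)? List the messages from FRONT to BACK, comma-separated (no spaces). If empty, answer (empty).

After 1 (send(from=A, to=B, msg='sync')): A:[] B:[sync]
After 2 (send(from=A, to=B, msg='data')): A:[] B:[sync,data]
After 3 (send(from=B, to=A, msg='done')): A:[done] B:[sync,data]
After 4 (send(from=B, to=A, msg='ack')): A:[done,ack] B:[sync,data]
After 5 (send(from=B, to=A, msg='pong')): A:[done,ack,pong] B:[sync,data]
After 6 (process(B)): A:[done,ack,pong] B:[data]
After 7 (send(from=A, to=B, msg='hello')): A:[done,ack,pong] B:[data,hello]
After 8 (send(from=B, to=A, msg='ping')): A:[done,ack,pong,ping] B:[data,hello]
After 9 (send(from=B, to=A, msg='req')): A:[done,ack,pong,ping,req] B:[data,hello]
After 10 (process(A)): A:[ack,pong,ping,req] B:[data,hello]
After 11 (process(A)): A:[pong,ping,req] B:[data,hello]

Answer: data,hello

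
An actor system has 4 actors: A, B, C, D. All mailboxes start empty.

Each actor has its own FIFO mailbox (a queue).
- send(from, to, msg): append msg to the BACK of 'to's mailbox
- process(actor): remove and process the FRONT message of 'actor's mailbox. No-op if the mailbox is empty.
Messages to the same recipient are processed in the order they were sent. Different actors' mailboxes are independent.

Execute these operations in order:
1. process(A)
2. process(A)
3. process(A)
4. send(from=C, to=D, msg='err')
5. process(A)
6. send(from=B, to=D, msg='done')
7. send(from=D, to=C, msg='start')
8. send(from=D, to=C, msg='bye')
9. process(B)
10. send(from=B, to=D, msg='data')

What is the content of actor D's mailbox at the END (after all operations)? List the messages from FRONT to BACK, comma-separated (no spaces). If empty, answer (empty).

Answer: err,done,data

Derivation:
After 1 (process(A)): A:[] B:[] C:[] D:[]
After 2 (process(A)): A:[] B:[] C:[] D:[]
After 3 (process(A)): A:[] B:[] C:[] D:[]
After 4 (send(from=C, to=D, msg='err')): A:[] B:[] C:[] D:[err]
After 5 (process(A)): A:[] B:[] C:[] D:[err]
After 6 (send(from=B, to=D, msg='done')): A:[] B:[] C:[] D:[err,done]
After 7 (send(from=D, to=C, msg='start')): A:[] B:[] C:[start] D:[err,done]
After 8 (send(from=D, to=C, msg='bye')): A:[] B:[] C:[start,bye] D:[err,done]
After 9 (process(B)): A:[] B:[] C:[start,bye] D:[err,done]
After 10 (send(from=B, to=D, msg='data')): A:[] B:[] C:[start,bye] D:[err,done,data]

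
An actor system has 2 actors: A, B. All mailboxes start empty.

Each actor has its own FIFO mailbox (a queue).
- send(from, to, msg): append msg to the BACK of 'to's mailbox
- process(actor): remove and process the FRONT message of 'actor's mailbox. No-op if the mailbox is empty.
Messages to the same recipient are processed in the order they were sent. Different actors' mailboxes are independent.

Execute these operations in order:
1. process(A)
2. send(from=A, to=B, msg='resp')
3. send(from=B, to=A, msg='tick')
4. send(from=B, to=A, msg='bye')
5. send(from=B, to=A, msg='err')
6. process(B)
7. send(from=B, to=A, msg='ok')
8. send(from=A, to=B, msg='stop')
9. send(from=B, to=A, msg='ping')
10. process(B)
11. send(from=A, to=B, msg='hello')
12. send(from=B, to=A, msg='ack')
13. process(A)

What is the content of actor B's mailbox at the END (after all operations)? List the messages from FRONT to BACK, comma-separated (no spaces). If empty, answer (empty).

Answer: hello

Derivation:
After 1 (process(A)): A:[] B:[]
After 2 (send(from=A, to=B, msg='resp')): A:[] B:[resp]
After 3 (send(from=B, to=A, msg='tick')): A:[tick] B:[resp]
After 4 (send(from=B, to=A, msg='bye')): A:[tick,bye] B:[resp]
After 5 (send(from=B, to=A, msg='err')): A:[tick,bye,err] B:[resp]
After 6 (process(B)): A:[tick,bye,err] B:[]
After 7 (send(from=B, to=A, msg='ok')): A:[tick,bye,err,ok] B:[]
After 8 (send(from=A, to=B, msg='stop')): A:[tick,bye,err,ok] B:[stop]
After 9 (send(from=B, to=A, msg='ping')): A:[tick,bye,err,ok,ping] B:[stop]
After 10 (process(B)): A:[tick,bye,err,ok,ping] B:[]
After 11 (send(from=A, to=B, msg='hello')): A:[tick,bye,err,ok,ping] B:[hello]
After 12 (send(from=B, to=A, msg='ack')): A:[tick,bye,err,ok,ping,ack] B:[hello]
After 13 (process(A)): A:[bye,err,ok,ping,ack] B:[hello]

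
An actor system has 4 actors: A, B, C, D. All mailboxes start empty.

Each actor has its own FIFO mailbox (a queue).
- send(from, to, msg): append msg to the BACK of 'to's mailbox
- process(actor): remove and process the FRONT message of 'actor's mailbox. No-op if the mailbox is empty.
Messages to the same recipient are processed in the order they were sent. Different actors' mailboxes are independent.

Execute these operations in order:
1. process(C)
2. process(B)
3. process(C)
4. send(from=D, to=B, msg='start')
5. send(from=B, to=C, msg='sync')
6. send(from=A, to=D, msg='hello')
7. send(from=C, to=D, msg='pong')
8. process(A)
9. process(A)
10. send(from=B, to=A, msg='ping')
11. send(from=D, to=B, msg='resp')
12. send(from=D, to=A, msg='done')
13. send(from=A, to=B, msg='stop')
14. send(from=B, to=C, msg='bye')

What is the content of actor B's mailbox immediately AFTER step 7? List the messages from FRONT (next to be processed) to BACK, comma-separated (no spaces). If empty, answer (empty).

After 1 (process(C)): A:[] B:[] C:[] D:[]
After 2 (process(B)): A:[] B:[] C:[] D:[]
After 3 (process(C)): A:[] B:[] C:[] D:[]
After 4 (send(from=D, to=B, msg='start')): A:[] B:[start] C:[] D:[]
After 5 (send(from=B, to=C, msg='sync')): A:[] B:[start] C:[sync] D:[]
After 6 (send(from=A, to=D, msg='hello')): A:[] B:[start] C:[sync] D:[hello]
After 7 (send(from=C, to=D, msg='pong')): A:[] B:[start] C:[sync] D:[hello,pong]

start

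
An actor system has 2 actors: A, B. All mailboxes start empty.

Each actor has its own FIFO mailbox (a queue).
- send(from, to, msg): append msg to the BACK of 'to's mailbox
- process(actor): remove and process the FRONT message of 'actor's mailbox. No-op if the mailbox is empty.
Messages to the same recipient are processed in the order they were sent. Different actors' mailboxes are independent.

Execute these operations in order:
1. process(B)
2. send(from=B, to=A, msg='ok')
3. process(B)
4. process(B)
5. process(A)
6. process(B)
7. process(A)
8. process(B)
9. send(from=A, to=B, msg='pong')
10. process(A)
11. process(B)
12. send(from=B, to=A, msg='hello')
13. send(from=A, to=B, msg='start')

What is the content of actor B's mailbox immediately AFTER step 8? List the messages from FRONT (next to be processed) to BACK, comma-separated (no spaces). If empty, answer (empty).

After 1 (process(B)): A:[] B:[]
After 2 (send(from=B, to=A, msg='ok')): A:[ok] B:[]
After 3 (process(B)): A:[ok] B:[]
After 4 (process(B)): A:[ok] B:[]
After 5 (process(A)): A:[] B:[]
After 6 (process(B)): A:[] B:[]
After 7 (process(A)): A:[] B:[]
After 8 (process(B)): A:[] B:[]

(empty)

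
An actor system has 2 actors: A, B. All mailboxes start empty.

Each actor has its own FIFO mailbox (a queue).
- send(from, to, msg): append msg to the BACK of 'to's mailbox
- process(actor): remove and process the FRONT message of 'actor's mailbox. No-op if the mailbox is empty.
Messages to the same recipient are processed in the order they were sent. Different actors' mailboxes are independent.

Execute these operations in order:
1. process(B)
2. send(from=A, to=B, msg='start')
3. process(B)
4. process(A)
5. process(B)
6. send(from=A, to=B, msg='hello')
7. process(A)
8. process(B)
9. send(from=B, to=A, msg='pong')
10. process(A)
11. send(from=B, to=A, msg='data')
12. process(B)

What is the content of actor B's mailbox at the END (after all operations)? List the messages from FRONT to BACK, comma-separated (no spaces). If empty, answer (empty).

Answer: (empty)

Derivation:
After 1 (process(B)): A:[] B:[]
After 2 (send(from=A, to=B, msg='start')): A:[] B:[start]
After 3 (process(B)): A:[] B:[]
After 4 (process(A)): A:[] B:[]
After 5 (process(B)): A:[] B:[]
After 6 (send(from=A, to=B, msg='hello')): A:[] B:[hello]
After 7 (process(A)): A:[] B:[hello]
After 8 (process(B)): A:[] B:[]
After 9 (send(from=B, to=A, msg='pong')): A:[pong] B:[]
After 10 (process(A)): A:[] B:[]
After 11 (send(from=B, to=A, msg='data')): A:[data] B:[]
After 12 (process(B)): A:[data] B:[]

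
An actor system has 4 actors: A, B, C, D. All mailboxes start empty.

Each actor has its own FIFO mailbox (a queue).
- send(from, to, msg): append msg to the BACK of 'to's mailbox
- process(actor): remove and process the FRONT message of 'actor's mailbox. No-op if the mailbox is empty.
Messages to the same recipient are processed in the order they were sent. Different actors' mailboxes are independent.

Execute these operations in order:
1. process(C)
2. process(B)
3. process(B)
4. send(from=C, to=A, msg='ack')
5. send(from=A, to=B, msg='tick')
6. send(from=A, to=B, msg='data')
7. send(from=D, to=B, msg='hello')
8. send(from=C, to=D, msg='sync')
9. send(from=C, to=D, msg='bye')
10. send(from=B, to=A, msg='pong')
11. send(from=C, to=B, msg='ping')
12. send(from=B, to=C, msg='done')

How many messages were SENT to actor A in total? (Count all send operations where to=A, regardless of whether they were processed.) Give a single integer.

After 1 (process(C)): A:[] B:[] C:[] D:[]
After 2 (process(B)): A:[] B:[] C:[] D:[]
After 3 (process(B)): A:[] B:[] C:[] D:[]
After 4 (send(from=C, to=A, msg='ack')): A:[ack] B:[] C:[] D:[]
After 5 (send(from=A, to=B, msg='tick')): A:[ack] B:[tick] C:[] D:[]
After 6 (send(from=A, to=B, msg='data')): A:[ack] B:[tick,data] C:[] D:[]
After 7 (send(from=D, to=B, msg='hello')): A:[ack] B:[tick,data,hello] C:[] D:[]
After 8 (send(from=C, to=D, msg='sync')): A:[ack] B:[tick,data,hello] C:[] D:[sync]
After 9 (send(from=C, to=D, msg='bye')): A:[ack] B:[tick,data,hello] C:[] D:[sync,bye]
After 10 (send(from=B, to=A, msg='pong')): A:[ack,pong] B:[tick,data,hello] C:[] D:[sync,bye]
After 11 (send(from=C, to=B, msg='ping')): A:[ack,pong] B:[tick,data,hello,ping] C:[] D:[sync,bye]
After 12 (send(from=B, to=C, msg='done')): A:[ack,pong] B:[tick,data,hello,ping] C:[done] D:[sync,bye]

Answer: 2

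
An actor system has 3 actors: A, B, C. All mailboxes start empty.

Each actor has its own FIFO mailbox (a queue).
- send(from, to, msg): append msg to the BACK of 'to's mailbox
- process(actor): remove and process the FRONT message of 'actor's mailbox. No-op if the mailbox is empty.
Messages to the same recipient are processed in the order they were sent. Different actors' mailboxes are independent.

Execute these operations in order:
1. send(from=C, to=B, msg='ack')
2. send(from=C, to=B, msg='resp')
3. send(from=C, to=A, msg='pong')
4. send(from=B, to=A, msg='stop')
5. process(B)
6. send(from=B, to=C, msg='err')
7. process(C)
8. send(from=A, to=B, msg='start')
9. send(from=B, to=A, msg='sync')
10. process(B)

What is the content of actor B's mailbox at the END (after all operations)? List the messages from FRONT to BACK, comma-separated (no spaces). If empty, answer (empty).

Answer: start

Derivation:
After 1 (send(from=C, to=B, msg='ack')): A:[] B:[ack] C:[]
After 2 (send(from=C, to=B, msg='resp')): A:[] B:[ack,resp] C:[]
After 3 (send(from=C, to=A, msg='pong')): A:[pong] B:[ack,resp] C:[]
After 4 (send(from=B, to=A, msg='stop')): A:[pong,stop] B:[ack,resp] C:[]
After 5 (process(B)): A:[pong,stop] B:[resp] C:[]
After 6 (send(from=B, to=C, msg='err')): A:[pong,stop] B:[resp] C:[err]
After 7 (process(C)): A:[pong,stop] B:[resp] C:[]
After 8 (send(from=A, to=B, msg='start')): A:[pong,stop] B:[resp,start] C:[]
After 9 (send(from=B, to=A, msg='sync')): A:[pong,stop,sync] B:[resp,start] C:[]
After 10 (process(B)): A:[pong,stop,sync] B:[start] C:[]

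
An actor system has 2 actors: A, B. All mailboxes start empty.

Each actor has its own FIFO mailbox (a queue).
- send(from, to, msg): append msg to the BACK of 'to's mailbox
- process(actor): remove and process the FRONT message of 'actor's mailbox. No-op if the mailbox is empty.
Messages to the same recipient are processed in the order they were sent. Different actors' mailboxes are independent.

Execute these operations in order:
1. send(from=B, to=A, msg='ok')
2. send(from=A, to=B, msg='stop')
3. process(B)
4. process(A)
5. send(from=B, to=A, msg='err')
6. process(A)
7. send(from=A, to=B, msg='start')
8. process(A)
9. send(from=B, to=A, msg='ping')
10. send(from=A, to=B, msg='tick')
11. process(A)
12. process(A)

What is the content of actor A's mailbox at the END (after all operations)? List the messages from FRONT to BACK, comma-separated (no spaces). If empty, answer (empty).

Answer: (empty)

Derivation:
After 1 (send(from=B, to=A, msg='ok')): A:[ok] B:[]
After 2 (send(from=A, to=B, msg='stop')): A:[ok] B:[stop]
After 3 (process(B)): A:[ok] B:[]
After 4 (process(A)): A:[] B:[]
After 5 (send(from=B, to=A, msg='err')): A:[err] B:[]
After 6 (process(A)): A:[] B:[]
After 7 (send(from=A, to=B, msg='start')): A:[] B:[start]
After 8 (process(A)): A:[] B:[start]
After 9 (send(from=B, to=A, msg='ping')): A:[ping] B:[start]
After 10 (send(from=A, to=B, msg='tick')): A:[ping] B:[start,tick]
After 11 (process(A)): A:[] B:[start,tick]
After 12 (process(A)): A:[] B:[start,tick]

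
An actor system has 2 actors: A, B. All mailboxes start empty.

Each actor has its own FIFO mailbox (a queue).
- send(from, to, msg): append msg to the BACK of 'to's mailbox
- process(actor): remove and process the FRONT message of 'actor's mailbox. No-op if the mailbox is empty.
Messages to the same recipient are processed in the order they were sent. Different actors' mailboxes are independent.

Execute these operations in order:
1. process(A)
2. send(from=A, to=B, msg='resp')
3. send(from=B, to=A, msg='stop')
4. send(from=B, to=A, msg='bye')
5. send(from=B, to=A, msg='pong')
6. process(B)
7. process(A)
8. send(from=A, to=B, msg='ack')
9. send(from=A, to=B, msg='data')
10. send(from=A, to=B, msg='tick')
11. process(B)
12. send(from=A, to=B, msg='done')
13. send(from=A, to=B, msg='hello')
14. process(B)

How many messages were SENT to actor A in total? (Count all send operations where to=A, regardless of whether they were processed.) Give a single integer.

Answer: 3

Derivation:
After 1 (process(A)): A:[] B:[]
After 2 (send(from=A, to=B, msg='resp')): A:[] B:[resp]
After 3 (send(from=B, to=A, msg='stop')): A:[stop] B:[resp]
After 4 (send(from=B, to=A, msg='bye')): A:[stop,bye] B:[resp]
After 5 (send(from=B, to=A, msg='pong')): A:[stop,bye,pong] B:[resp]
After 6 (process(B)): A:[stop,bye,pong] B:[]
After 7 (process(A)): A:[bye,pong] B:[]
After 8 (send(from=A, to=B, msg='ack')): A:[bye,pong] B:[ack]
After 9 (send(from=A, to=B, msg='data')): A:[bye,pong] B:[ack,data]
After 10 (send(from=A, to=B, msg='tick')): A:[bye,pong] B:[ack,data,tick]
After 11 (process(B)): A:[bye,pong] B:[data,tick]
After 12 (send(from=A, to=B, msg='done')): A:[bye,pong] B:[data,tick,done]
After 13 (send(from=A, to=B, msg='hello')): A:[bye,pong] B:[data,tick,done,hello]
After 14 (process(B)): A:[bye,pong] B:[tick,done,hello]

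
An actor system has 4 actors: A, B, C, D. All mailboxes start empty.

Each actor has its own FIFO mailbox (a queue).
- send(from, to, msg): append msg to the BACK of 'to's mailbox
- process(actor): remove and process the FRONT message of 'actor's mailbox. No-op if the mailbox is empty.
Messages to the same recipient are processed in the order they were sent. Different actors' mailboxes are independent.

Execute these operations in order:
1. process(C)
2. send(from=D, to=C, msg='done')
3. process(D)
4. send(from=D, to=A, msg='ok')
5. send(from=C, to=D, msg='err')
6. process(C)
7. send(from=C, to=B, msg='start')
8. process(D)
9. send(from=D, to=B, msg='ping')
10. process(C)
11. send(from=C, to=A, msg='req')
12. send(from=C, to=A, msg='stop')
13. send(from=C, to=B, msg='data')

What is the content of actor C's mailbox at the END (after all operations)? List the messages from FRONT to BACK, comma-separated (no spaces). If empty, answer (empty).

After 1 (process(C)): A:[] B:[] C:[] D:[]
After 2 (send(from=D, to=C, msg='done')): A:[] B:[] C:[done] D:[]
After 3 (process(D)): A:[] B:[] C:[done] D:[]
After 4 (send(from=D, to=A, msg='ok')): A:[ok] B:[] C:[done] D:[]
After 5 (send(from=C, to=D, msg='err')): A:[ok] B:[] C:[done] D:[err]
After 6 (process(C)): A:[ok] B:[] C:[] D:[err]
After 7 (send(from=C, to=B, msg='start')): A:[ok] B:[start] C:[] D:[err]
After 8 (process(D)): A:[ok] B:[start] C:[] D:[]
After 9 (send(from=D, to=B, msg='ping')): A:[ok] B:[start,ping] C:[] D:[]
After 10 (process(C)): A:[ok] B:[start,ping] C:[] D:[]
After 11 (send(from=C, to=A, msg='req')): A:[ok,req] B:[start,ping] C:[] D:[]
After 12 (send(from=C, to=A, msg='stop')): A:[ok,req,stop] B:[start,ping] C:[] D:[]
After 13 (send(from=C, to=B, msg='data')): A:[ok,req,stop] B:[start,ping,data] C:[] D:[]

Answer: (empty)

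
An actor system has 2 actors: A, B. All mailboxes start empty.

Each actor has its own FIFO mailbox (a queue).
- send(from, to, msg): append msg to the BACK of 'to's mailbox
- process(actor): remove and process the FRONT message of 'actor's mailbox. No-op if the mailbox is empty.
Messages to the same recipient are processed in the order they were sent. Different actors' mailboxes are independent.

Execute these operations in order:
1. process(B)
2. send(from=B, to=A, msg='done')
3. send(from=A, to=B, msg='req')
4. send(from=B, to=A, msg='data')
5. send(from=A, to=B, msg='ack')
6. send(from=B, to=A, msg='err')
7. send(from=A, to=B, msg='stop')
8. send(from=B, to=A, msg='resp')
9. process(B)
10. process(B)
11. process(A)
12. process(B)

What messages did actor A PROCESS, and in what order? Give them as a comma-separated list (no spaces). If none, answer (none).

After 1 (process(B)): A:[] B:[]
After 2 (send(from=B, to=A, msg='done')): A:[done] B:[]
After 3 (send(from=A, to=B, msg='req')): A:[done] B:[req]
After 4 (send(from=B, to=A, msg='data')): A:[done,data] B:[req]
After 5 (send(from=A, to=B, msg='ack')): A:[done,data] B:[req,ack]
After 6 (send(from=B, to=A, msg='err')): A:[done,data,err] B:[req,ack]
After 7 (send(from=A, to=B, msg='stop')): A:[done,data,err] B:[req,ack,stop]
After 8 (send(from=B, to=A, msg='resp')): A:[done,data,err,resp] B:[req,ack,stop]
After 9 (process(B)): A:[done,data,err,resp] B:[ack,stop]
After 10 (process(B)): A:[done,data,err,resp] B:[stop]
After 11 (process(A)): A:[data,err,resp] B:[stop]
After 12 (process(B)): A:[data,err,resp] B:[]

Answer: done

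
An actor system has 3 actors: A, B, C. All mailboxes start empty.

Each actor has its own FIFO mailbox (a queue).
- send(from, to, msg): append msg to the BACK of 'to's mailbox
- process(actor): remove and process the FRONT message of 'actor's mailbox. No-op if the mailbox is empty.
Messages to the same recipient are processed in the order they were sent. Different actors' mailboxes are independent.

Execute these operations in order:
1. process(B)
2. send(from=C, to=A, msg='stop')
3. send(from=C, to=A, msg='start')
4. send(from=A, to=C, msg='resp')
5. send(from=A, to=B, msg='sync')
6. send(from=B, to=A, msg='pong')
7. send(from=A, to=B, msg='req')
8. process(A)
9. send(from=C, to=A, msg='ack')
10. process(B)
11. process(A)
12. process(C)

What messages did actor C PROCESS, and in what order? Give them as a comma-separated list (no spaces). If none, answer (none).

After 1 (process(B)): A:[] B:[] C:[]
After 2 (send(from=C, to=A, msg='stop')): A:[stop] B:[] C:[]
After 3 (send(from=C, to=A, msg='start')): A:[stop,start] B:[] C:[]
After 4 (send(from=A, to=C, msg='resp')): A:[stop,start] B:[] C:[resp]
After 5 (send(from=A, to=B, msg='sync')): A:[stop,start] B:[sync] C:[resp]
After 6 (send(from=B, to=A, msg='pong')): A:[stop,start,pong] B:[sync] C:[resp]
After 7 (send(from=A, to=B, msg='req')): A:[stop,start,pong] B:[sync,req] C:[resp]
After 8 (process(A)): A:[start,pong] B:[sync,req] C:[resp]
After 9 (send(from=C, to=A, msg='ack')): A:[start,pong,ack] B:[sync,req] C:[resp]
After 10 (process(B)): A:[start,pong,ack] B:[req] C:[resp]
After 11 (process(A)): A:[pong,ack] B:[req] C:[resp]
After 12 (process(C)): A:[pong,ack] B:[req] C:[]

Answer: resp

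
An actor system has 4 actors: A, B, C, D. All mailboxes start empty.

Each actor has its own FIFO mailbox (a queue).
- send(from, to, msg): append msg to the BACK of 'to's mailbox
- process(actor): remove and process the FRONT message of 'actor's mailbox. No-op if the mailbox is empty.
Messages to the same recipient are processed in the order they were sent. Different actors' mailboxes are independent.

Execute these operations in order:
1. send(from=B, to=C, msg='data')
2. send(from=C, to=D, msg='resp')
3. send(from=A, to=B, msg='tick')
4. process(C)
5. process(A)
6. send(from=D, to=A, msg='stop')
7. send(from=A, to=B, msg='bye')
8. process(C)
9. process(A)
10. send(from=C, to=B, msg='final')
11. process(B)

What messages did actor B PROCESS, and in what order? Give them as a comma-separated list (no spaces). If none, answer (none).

After 1 (send(from=B, to=C, msg='data')): A:[] B:[] C:[data] D:[]
After 2 (send(from=C, to=D, msg='resp')): A:[] B:[] C:[data] D:[resp]
After 3 (send(from=A, to=B, msg='tick')): A:[] B:[tick] C:[data] D:[resp]
After 4 (process(C)): A:[] B:[tick] C:[] D:[resp]
After 5 (process(A)): A:[] B:[tick] C:[] D:[resp]
After 6 (send(from=D, to=A, msg='stop')): A:[stop] B:[tick] C:[] D:[resp]
After 7 (send(from=A, to=B, msg='bye')): A:[stop] B:[tick,bye] C:[] D:[resp]
After 8 (process(C)): A:[stop] B:[tick,bye] C:[] D:[resp]
After 9 (process(A)): A:[] B:[tick,bye] C:[] D:[resp]
After 10 (send(from=C, to=B, msg='final')): A:[] B:[tick,bye,final] C:[] D:[resp]
After 11 (process(B)): A:[] B:[bye,final] C:[] D:[resp]

Answer: tick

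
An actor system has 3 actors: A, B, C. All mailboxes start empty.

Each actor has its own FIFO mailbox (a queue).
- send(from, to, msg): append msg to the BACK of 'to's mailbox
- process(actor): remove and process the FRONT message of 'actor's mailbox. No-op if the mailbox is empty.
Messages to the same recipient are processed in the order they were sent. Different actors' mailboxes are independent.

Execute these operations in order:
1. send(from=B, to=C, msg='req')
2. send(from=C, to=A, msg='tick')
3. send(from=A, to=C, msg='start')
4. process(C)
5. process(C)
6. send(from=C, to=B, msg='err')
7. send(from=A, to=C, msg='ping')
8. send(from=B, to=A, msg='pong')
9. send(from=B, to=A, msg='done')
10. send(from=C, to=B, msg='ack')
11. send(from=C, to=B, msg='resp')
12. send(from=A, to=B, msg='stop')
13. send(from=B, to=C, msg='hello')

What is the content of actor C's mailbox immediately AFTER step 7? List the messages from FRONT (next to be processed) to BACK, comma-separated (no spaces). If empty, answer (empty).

After 1 (send(from=B, to=C, msg='req')): A:[] B:[] C:[req]
After 2 (send(from=C, to=A, msg='tick')): A:[tick] B:[] C:[req]
After 3 (send(from=A, to=C, msg='start')): A:[tick] B:[] C:[req,start]
After 4 (process(C)): A:[tick] B:[] C:[start]
After 5 (process(C)): A:[tick] B:[] C:[]
After 6 (send(from=C, to=B, msg='err')): A:[tick] B:[err] C:[]
After 7 (send(from=A, to=C, msg='ping')): A:[tick] B:[err] C:[ping]

ping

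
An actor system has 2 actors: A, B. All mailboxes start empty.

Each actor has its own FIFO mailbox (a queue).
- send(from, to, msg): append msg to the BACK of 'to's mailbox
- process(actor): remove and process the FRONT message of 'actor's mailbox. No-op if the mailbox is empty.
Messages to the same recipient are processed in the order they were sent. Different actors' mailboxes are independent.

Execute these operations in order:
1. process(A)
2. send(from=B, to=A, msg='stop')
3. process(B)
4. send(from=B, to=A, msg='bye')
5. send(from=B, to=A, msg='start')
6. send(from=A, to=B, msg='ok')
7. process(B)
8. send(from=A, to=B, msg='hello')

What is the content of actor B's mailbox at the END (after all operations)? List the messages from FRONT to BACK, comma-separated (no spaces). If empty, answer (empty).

After 1 (process(A)): A:[] B:[]
After 2 (send(from=B, to=A, msg='stop')): A:[stop] B:[]
After 3 (process(B)): A:[stop] B:[]
After 4 (send(from=B, to=A, msg='bye')): A:[stop,bye] B:[]
After 5 (send(from=B, to=A, msg='start')): A:[stop,bye,start] B:[]
After 6 (send(from=A, to=B, msg='ok')): A:[stop,bye,start] B:[ok]
After 7 (process(B)): A:[stop,bye,start] B:[]
After 8 (send(from=A, to=B, msg='hello')): A:[stop,bye,start] B:[hello]

Answer: hello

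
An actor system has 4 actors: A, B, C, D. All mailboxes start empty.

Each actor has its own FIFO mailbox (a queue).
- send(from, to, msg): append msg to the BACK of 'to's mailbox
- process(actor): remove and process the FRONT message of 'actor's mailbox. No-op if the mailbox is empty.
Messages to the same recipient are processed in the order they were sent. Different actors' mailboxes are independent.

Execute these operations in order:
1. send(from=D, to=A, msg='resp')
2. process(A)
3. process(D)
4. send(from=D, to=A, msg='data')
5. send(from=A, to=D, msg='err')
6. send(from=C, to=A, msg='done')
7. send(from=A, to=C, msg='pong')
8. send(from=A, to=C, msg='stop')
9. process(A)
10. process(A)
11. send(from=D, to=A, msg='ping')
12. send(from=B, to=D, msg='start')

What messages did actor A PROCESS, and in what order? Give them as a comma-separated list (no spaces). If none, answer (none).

Answer: resp,data,done

Derivation:
After 1 (send(from=D, to=A, msg='resp')): A:[resp] B:[] C:[] D:[]
After 2 (process(A)): A:[] B:[] C:[] D:[]
After 3 (process(D)): A:[] B:[] C:[] D:[]
After 4 (send(from=D, to=A, msg='data')): A:[data] B:[] C:[] D:[]
After 5 (send(from=A, to=D, msg='err')): A:[data] B:[] C:[] D:[err]
After 6 (send(from=C, to=A, msg='done')): A:[data,done] B:[] C:[] D:[err]
After 7 (send(from=A, to=C, msg='pong')): A:[data,done] B:[] C:[pong] D:[err]
After 8 (send(from=A, to=C, msg='stop')): A:[data,done] B:[] C:[pong,stop] D:[err]
After 9 (process(A)): A:[done] B:[] C:[pong,stop] D:[err]
After 10 (process(A)): A:[] B:[] C:[pong,stop] D:[err]
After 11 (send(from=D, to=A, msg='ping')): A:[ping] B:[] C:[pong,stop] D:[err]
After 12 (send(from=B, to=D, msg='start')): A:[ping] B:[] C:[pong,stop] D:[err,start]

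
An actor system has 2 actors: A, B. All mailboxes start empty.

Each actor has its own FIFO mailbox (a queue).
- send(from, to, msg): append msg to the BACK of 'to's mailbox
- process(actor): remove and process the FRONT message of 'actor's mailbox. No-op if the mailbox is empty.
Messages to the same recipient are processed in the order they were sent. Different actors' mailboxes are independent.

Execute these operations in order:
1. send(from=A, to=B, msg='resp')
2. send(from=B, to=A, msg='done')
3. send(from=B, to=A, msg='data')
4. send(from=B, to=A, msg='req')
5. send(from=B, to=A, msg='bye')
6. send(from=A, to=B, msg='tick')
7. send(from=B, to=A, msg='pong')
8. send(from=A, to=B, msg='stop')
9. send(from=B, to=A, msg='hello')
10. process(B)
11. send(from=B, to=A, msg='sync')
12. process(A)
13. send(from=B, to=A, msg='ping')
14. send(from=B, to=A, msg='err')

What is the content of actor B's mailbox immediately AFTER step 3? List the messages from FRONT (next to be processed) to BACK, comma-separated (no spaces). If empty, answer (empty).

After 1 (send(from=A, to=B, msg='resp')): A:[] B:[resp]
After 2 (send(from=B, to=A, msg='done')): A:[done] B:[resp]
After 3 (send(from=B, to=A, msg='data')): A:[done,data] B:[resp]

resp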